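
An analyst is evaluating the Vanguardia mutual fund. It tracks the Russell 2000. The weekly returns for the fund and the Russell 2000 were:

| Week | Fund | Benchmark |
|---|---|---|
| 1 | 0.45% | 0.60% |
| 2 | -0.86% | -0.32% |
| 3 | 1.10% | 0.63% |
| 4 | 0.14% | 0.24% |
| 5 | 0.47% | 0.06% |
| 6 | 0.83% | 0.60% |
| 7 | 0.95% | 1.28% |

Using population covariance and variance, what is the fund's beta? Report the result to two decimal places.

1.06

r̄p = 0.4400%,  r̄m = 0.4414%
Cov = Σ(rp − r̄p)(rm − r̄m) / 7 = 0.2363
Var(rm) = Σ(rm − r̄m)² / 7 = 0.2221
β = Cov / Var = 0.2363 / 0.2221 = 1.0639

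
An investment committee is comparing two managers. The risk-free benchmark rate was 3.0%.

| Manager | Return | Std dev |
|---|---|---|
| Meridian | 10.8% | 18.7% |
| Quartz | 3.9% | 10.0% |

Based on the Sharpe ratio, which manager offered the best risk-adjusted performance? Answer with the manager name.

Meridian

Meridian: Sharpe ratio = (10.8% − 3.0%) / 18.7% = 0.417
Quartz: Sharpe ratio = (3.9% − 3.0%) / 10.0% = 0.090
Highest: Meridian (0.417).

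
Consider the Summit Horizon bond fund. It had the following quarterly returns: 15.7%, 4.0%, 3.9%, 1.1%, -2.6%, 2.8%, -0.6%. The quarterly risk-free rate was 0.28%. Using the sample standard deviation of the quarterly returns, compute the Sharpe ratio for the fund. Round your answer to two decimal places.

0.54

Mean return μ = 24.30 / 7 = 3.4714%
Sample σ = √[Σ(r − μ)² / 6] = √[209.5143 / 6] = √34.9191 = 5.9092%
Sharpe = (μ − rf) / σ = (3.4714 − 0.28) / 5.9092 = 3.1914 / 5.9092 = 0.5401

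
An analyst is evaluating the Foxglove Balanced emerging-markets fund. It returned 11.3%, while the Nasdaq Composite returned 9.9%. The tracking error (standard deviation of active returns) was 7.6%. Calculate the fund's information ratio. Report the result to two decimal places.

0.18

IR = (Rp − Rb) / TE = (11.3% − 9.9%) / 7.6% = 1.40% / 7.6% = 0.1842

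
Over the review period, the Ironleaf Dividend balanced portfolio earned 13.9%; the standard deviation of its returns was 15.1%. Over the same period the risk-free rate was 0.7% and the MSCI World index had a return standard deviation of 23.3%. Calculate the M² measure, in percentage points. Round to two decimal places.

Sharpe = (Rp − Rf) / σp = (13.9% − 0.7%) / 15.1% = 0.8742
M² = Rf + Sharpe × σm = 0.7% + 0.8742 × 23.3% = 21.0689%

21.07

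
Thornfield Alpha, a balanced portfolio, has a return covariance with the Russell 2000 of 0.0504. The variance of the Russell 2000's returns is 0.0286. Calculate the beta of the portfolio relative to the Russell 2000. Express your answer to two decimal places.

1.76

β = Cov(Rp, Rm) / Var(Rm) = 0.0504 / 0.0286 = 1.7622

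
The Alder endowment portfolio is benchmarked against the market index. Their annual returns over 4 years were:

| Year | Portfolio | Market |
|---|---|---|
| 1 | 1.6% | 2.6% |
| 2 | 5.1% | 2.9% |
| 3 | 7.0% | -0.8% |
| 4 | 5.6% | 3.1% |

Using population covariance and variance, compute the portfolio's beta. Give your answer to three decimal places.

r̄p = 4.8250%,  r̄m = 1.9500%
Cov = Σ(rp − r̄p)(rm − r̄m) / 4 = -1.7313
Var(rm) = Σ(rm − r̄m)² / 4 = 2.5525
β = Cov / Var = -1.7313 / 2.5525 = -0.6783

-0.678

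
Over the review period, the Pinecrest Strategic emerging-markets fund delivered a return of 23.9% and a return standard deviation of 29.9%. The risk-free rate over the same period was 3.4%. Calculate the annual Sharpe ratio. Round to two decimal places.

Sharpe = (Rp − Rf) / σp = (23.9% − 3.4%) / 29.9% = 20.50% / 29.9% = 0.6856

0.69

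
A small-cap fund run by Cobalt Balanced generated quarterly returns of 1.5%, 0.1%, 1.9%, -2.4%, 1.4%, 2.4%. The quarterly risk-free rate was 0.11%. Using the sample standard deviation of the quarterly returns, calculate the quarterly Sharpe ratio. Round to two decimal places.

Mean return r̄ = 4.90 / 6 = 0.8167%
Σ(r − r̄)² = (1.5 − 0.8167)² + (0.1 − 0.8167)² + (1.9 − 0.8167)² + … = 15.3483
sample σ = √(15.3483 / 5) = √3.0697 = 1.7521%
Sharpe = (r̄ − rf) / σ = (0.8167 − 0.11) / 1.7521 = 0.7067 / 1.7521 = 0.4033

0.40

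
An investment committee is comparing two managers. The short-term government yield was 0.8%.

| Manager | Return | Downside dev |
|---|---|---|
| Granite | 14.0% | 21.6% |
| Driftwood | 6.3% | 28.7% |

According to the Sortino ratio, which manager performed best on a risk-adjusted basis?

Granite: Sortino ratio = (14.0% − 0.8%) / 21.6% = 0.611
Driftwood: Sortino ratio = (6.3% − 0.8%) / 28.7% = 0.192
Highest: Granite (0.611).

Granite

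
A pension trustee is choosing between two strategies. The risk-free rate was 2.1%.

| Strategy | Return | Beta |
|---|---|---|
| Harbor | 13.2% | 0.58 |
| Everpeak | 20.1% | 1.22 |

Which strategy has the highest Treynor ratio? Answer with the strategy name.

Harbor

Harbor: Treynor = (13.2% − 2.1%) / 0.58 = 19.138
Everpeak: Treynor = (20.1% − 2.1%) / 1.22 = 14.754
Highest: Harbor (19.138).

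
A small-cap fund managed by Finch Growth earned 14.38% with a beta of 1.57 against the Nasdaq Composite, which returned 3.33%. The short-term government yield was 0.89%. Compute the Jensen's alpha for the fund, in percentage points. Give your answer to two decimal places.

9.66

CAPM expected return = Rf + β(Rm − Rf) = 0.89% + 1.57 × (3.33% − 0.89%) = 0.89 + 1.57 × 2.44 = 4.7208%
Jensen's α = Rp − E[R] = 14.38% − 4.7208% = 9.6592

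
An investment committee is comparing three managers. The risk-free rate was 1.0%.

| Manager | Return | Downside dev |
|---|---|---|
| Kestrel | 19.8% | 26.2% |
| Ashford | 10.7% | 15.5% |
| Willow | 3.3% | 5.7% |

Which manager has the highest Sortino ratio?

Kestrel

Kestrel: Sortino ratio = (19.8% − 1.0%) / 26.2% = 0.718
Ashford: Sortino ratio = (10.7% − 1.0%) / 15.5% = 0.626
Willow: Sortino ratio = (3.3% − 1.0%) / 5.7% = 0.404
Highest: Kestrel (0.718).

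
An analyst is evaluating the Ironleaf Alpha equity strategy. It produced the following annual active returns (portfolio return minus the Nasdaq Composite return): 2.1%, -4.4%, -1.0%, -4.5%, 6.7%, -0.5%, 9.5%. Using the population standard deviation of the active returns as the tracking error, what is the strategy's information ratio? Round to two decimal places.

0.23

r̄ = (2.1 − 4.4 − 1 − 4.5 + 6.7 − 0.5 + 9.5) / 7 = 7.90 / 7 = 1.1286%
Population std dev = √[171.4943 / 7] = 4.9497%
IR = r̄ / tracking error = 1.1286 / 4.9497 = 0.2280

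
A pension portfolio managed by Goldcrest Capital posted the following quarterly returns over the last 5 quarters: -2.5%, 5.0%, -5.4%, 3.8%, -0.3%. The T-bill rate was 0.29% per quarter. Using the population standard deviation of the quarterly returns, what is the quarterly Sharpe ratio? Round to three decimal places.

r̄ = (-2.5 + 5 − 5.4 + 3.8 − 0.3) / 5 = 0.60 / 5 = 0.1200%
Σ(r − r̄)² = (-2.5 − 0.1200)² + (5 − 0.1200)² + … = 74.8680
population σ = √(74.8680 / 5) = √14.9736 = 3.8696%
Sharpe = (r̄ − rf) / σ = (0.1200 − 0.29) / 3.8696 = -0.1700 / 3.8696 = -0.0439

-0.044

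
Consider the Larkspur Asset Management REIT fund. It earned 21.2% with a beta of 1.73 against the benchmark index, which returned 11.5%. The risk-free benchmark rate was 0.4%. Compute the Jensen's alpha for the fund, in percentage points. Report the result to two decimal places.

CAPM expected return = Rf + β(Rm − Rf) = 0.4% + 1.73 × (11.5% − 0.4%) = 0.4 + 1.73 × 11.10 = 19.6030%
Jensen's α = Rp − E[R] = 21.2% − 19.6030% = 1.5970

1.60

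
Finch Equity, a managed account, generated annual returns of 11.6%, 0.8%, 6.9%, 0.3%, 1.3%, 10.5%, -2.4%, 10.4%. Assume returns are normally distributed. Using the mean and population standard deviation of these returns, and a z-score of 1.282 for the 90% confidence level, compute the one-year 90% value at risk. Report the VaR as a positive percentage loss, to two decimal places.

1.72

Mean return r̄ = 39.40 / 8 = 4.9250%
Σ(r − r̄)² = (11.6 − 4.9250)² + (0.8 − 4.9250)² + (6.9 − 4.9250)² + … = 214.7150
population σ = √(214.7150 / 8) = √26.8394 = 5.1807%
VaR = −(r̄ − z·σ) = −(4.9250 − 1.282 × 5.1807) = −(-1.7167) = 1.7167%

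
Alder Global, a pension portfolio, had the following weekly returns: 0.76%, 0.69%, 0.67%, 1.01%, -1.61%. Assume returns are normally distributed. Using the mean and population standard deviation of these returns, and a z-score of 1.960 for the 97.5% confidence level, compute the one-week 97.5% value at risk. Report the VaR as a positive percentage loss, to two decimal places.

r̄ = (0.76 + 0.69 + 0.67 + 1.01 − 1.61) / 5 = 0.3040%
Population std dev = √[4.6527 / 5] = 0.9646%
VaR = −(r̄ − z·σ) = −(0.3040 − 1.960 × 0.9646) = −(-1.5866) = 1.5866%

1.59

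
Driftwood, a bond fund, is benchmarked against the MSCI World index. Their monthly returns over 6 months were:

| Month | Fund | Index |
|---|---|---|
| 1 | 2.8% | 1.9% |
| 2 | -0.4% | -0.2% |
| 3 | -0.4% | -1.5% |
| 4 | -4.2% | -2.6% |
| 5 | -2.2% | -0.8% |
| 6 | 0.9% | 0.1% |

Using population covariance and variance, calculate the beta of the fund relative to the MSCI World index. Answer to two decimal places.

1.45

r̄p = -0.5833%,  r̄m = -0.5167%
Cov = Σ(rp − r̄p)(rm − r̄m) / 6 = 2.8269
Var(rm) = Σ(rm − r̄m)² / 6 = 1.9514
β = Cov / Var = 2.8269 / 1.9514 = 1.4487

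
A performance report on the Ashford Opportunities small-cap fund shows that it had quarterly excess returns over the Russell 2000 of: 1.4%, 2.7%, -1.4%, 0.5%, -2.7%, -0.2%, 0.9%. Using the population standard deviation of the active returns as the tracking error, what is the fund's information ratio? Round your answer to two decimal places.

Mean return r̄ = 1.20 / 7 = 0.1714%
Σ(r − r̄)² = (1.4 − 0.1714)² + (2.7 − 0.1714)² + … = 19.3943
population σ = √(19.3943 / 7) = √2.7706 = 1.6645%
IR = r̄ / tracking error = 0.1714 / 1.6645 = 0.1030

0.10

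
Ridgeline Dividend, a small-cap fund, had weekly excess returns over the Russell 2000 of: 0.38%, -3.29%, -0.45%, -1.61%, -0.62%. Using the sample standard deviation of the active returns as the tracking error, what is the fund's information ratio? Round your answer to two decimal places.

r̄ = (0.38 − 3.29 − 0.45 − 1.61 − 0.62) / 5 = -5.590 / 5 = -1.1180%
Sample std dev = √[7.8979 / 4] = 1.4052%
IR = r̄ / tracking error = -1.1180 / 1.4052 = -0.7956

-0.80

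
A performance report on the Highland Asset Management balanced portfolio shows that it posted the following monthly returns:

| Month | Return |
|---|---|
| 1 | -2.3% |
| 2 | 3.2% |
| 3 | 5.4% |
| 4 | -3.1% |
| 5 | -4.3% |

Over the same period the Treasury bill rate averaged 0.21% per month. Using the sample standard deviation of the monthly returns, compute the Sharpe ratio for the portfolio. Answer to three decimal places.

μ = (-2.3 + 3.2 + 5.4 − 3.1 − 4.3) / 5 = -1.10 / 5 = -0.2200%
Σ(r − μ)² = 72.5480; sample σ = √(72.5480/4) = 4.2588%
Sharpe = (μ − rf) / σ = (-0.2200 − 0.21) / 4.2588 = -0.4300 / 4.2588 = -0.1010

-0.101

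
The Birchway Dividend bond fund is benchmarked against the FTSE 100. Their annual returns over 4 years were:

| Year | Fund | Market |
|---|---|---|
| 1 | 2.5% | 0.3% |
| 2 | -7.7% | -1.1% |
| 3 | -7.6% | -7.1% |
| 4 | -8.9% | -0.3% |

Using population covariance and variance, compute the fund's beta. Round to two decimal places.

r̄p = -5.4250%,  r̄m = -2.0500%
Cov = Σ(rp − r̄p)(rm − r̄m) / 4 = 5.3413
Var(rm) = Σ(rm − r̄m)² / 4 = 8.7475
β = Cov / Var = 5.3413 / 8.7475 = 0.6106

0.61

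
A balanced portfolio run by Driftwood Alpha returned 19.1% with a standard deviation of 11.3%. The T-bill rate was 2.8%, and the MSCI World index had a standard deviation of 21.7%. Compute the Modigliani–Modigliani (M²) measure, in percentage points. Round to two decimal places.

34.10

Sharpe = (Rp − Rf) / σp = (19.1% − 2.8%) / 11.3% = 1.4425
M² = Rf + Sharpe × σm = 2.8% + 1.4425 × 21.7% = 34.1023%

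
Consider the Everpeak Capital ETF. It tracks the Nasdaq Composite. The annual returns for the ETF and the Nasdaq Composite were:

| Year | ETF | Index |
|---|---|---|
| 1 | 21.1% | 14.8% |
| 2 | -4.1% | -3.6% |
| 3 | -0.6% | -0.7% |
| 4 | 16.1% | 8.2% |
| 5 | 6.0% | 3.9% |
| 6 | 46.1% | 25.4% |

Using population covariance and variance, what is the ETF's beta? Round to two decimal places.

r̄p = 14.1000%,  r̄m = 8.0000%
Cov = Σ(rp − r̄p)(rm − r̄m) / 6 = 162.8367
Var(rm) = Σ(rm − r̄m)² / 6 = 96.0167
β = Cov / Var = 162.8367 / 96.0167 = 1.6959

1.70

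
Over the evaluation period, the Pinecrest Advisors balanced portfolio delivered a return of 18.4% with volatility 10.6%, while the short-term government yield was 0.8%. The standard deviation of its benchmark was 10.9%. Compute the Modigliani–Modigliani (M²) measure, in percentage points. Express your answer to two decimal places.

18.90

Sharpe = (Rp − Rf) / σp = (18.4% − 0.8%) / 10.6% = 1.6604
M² = Rf + Sharpe × σm = 0.8% + 1.6604 × 10.9% = 18.8984%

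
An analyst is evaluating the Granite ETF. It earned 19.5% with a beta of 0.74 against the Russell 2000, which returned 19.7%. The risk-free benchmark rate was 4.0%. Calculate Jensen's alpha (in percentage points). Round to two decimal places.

3.88

CAPM expected return = Rf + β(Rm − Rf) = 4.0% + 0.74 × (19.7% − 4.0%) = 4 + 0.74 × 15.70 = 15.6180%
Jensen's α = Rp − E[R] = 19.5% − 15.6180% = 3.8820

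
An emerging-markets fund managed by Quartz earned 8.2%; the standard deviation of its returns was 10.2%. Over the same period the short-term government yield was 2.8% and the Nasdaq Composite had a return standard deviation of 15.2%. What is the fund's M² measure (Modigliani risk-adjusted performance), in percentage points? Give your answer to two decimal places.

10.85

Sharpe = (Rp − Rf) / σp = (8.2% − 2.8%) / 10.2% = 0.5294
M² = Rf + Sharpe × σm = 2.8% + 0.5294 × 15.2% = 10.8469%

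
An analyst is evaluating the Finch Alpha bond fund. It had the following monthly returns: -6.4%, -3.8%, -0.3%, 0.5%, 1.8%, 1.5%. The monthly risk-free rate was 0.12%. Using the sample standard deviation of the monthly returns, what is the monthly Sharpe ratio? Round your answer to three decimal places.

-0.377

Mean return r̄ = -6.70 / 6 = -1.1167%
Σ(r − r̄)² = (-6.4 − (-1.1167))² + (-3.8 − (-1.1167))² + … = 53.7483
σ = √[53.7483 / 5] = 3.2787%
Sharpe = (r̄ − rf) / σ = (-1.1167 − 0.12) / 3.2787 = -1.2367 / 3.2787 = -0.3772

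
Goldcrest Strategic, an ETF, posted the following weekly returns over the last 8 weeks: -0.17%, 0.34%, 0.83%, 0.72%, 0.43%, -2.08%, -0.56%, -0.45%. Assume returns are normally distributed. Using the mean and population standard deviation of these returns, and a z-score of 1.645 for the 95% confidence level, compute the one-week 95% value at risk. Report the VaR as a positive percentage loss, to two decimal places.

r̄ = (-0.17 + 0.34 + 0.83 + 0.72 + 0.43 − 2.08 − 0.56 − 0.45) / 8 = -0.940 / 8 = -0.1175%
Σ(r − r̄)² = 6.2688; population σ = √(6.2688/8) = 0.8852%
VaR = −(r̄ − z·σ) = −(-0.1175 − 1.645 × 0.8852) = −(-1.5737) = 1.5737%

1.57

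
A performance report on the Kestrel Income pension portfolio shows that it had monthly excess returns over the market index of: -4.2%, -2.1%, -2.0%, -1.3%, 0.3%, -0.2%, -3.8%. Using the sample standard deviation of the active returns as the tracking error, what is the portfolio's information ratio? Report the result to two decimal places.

-1.13

Mean return r̄ = -13.30 / 7 = -1.9000%
Σ(r − r̄)² = (-4.2 − (-1.9000))² + (-2.1 − (-1.9000))² + (-2 − (-1.9000))² + … = 17.0400
σ = √[17.0400 / 6] = 1.6852%
IR = r̄ / tracking error = -1.9000 / 1.6852 = -1.1275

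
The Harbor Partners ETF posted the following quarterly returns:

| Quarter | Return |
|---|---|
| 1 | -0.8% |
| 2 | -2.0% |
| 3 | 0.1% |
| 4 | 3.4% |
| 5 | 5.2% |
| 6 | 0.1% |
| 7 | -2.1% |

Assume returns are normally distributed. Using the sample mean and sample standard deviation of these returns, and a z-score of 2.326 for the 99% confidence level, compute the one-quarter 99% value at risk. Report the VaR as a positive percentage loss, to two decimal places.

Mean return r̄ = 3.90 / 7 = 0.5571%
Σ(r − r̄)² = (-0.8 − 0.5571)² + (-2 − 0.5571)² + … = 45.4971
σ = √[45.4971 / 6] = 2.7537%
VaR = −(r̄ − z·σ) = −(0.5571 − 2.326 × 2.7537) = −(-5.8480) = 5.8480%

5.85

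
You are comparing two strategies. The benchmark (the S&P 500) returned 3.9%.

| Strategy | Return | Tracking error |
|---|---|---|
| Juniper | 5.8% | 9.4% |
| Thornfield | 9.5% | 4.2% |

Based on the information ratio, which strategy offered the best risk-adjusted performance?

Thornfield

Juniper: IR = (5.8% − 3.9%) / 9.4% = 0.202
Thornfield: IR = (9.5% − 3.9%) / 4.2% = 1.333
Highest: Thornfield (1.333).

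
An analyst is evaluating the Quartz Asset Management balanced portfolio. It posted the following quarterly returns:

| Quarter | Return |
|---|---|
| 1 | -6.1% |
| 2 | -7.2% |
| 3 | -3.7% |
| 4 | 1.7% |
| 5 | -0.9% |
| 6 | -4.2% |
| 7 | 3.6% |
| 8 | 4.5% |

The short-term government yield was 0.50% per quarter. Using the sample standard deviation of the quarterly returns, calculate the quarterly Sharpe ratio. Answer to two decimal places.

μ = (-6.1 − 7.2 − 3.7 + 1.7 − 0.9 − 4.2 + 3.6 + 4.5) / 8 = -1.5375%
Sample std dev = √[138.3788 / 7] = 4.4462%
Sharpe = (μ − rf) / σ = (-1.5375 − 0.5) / 4.4462 = -2.0375 / 4.4462 = -0.4583

-0.46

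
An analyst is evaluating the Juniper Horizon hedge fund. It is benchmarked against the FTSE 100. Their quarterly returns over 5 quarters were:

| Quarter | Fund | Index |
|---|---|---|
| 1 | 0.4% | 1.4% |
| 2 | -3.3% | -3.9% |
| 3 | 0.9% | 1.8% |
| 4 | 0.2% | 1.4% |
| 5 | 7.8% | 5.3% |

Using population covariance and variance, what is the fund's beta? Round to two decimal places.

r̄p = 1.2000%,  r̄m = 1.2000%
Cov = Σ(rp − r̄p)(rm − r̄m) / 5 = 9.8940
Var(rm) = Σ(rm − r̄m)² / 5 = 8.6520
β = Cov / Var = 9.8940 / 8.6520 = 1.1436

1.14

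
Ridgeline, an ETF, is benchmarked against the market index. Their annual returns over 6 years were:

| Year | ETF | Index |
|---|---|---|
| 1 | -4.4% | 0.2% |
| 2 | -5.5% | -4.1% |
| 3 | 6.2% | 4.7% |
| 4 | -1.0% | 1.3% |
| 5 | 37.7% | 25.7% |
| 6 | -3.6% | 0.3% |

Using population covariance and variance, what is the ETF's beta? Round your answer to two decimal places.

r̄p = 4.9000%,  r̄m = 4.6833%
Cov = Σ(rp − r̄p)(rm − r̄m) / 6 = 146.6050
Var(rm) = Σ(rm − r̄m)² / 6 = 94.9347
β = Cov / Var = 146.6050 / 94.9347 = 1.5443

1.54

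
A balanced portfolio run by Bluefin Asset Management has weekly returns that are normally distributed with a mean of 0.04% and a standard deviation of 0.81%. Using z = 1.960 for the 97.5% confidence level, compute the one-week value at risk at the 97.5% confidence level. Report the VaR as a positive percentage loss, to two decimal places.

VaR (as % loss) = −(μ − z·σ) = −(0.04% − 1.960 × 0.81%) = −(-1.5476%) = 1.5476%

1.55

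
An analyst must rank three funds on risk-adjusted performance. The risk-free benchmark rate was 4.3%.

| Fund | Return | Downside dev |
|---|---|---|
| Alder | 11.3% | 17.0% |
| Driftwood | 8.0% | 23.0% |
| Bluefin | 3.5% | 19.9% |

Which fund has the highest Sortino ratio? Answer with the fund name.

Alder

Alder: Sortino ratio = (11.3% − 4.3%) / 17.0% = 0.412
Driftwood: Sortino ratio = (8.0% − 4.3%) / 23.0% = 0.161
Bluefin: Sortino ratio = (3.5% − 4.3%) / 19.9% = -0.040
Highest: Alder (0.412).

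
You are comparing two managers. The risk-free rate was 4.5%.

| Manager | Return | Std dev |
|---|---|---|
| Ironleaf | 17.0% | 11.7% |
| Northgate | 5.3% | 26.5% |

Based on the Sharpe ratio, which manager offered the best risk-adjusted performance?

Ironleaf

Ironleaf: Sharpe ratio = (17.0% − 4.5%) / 11.7% = 1.068
Northgate: Sharpe ratio = (5.3% − 4.5%) / 26.5% = 0.030
Highest: Ironleaf (1.068).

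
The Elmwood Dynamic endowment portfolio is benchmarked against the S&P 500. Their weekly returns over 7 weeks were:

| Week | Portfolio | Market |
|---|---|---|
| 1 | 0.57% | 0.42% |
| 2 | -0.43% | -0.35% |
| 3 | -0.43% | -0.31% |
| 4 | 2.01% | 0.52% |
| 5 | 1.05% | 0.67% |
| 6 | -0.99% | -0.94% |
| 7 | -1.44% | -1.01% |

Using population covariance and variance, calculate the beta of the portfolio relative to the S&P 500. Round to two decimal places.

1.64

r̄p = 0.0486%,  r̄m = -0.1429%
Cov = Σ(rp − r̄p)(rm − r̄m) / 7 = 0.6722
Var(rm) = Σ(rm − r̄m)² / 7 = 0.4107
β = Cov / Var = 0.6722 / 0.4107 = 1.6367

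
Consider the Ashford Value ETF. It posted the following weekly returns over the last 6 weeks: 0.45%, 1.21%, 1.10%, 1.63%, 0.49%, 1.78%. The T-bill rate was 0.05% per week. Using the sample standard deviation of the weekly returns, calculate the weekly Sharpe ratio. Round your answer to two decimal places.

1.90

Mean return r̄ = 6.660 / 6 = 1.1100%
Σ(r − r̄)² = (0.45 − 1.1100)² + (1.21 − 1.1100)² + (1.1 − 1.1100)² + … = 1.5494
σ = √[1.5494 / 5] = 0.5567%
Sharpe = (r̄ − rf) / σ = (1.1100 − 0.05) / 0.5567 = 1.0600 / 0.5567 = 1.9041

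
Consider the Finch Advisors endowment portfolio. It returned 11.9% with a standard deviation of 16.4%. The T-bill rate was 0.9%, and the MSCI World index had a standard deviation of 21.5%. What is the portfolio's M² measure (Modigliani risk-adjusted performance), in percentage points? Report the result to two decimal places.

15.32

Sharpe = (Rp − Rf) / σp = (11.9% − 0.9%) / 16.4% = 0.6707
M² = Rf + Sharpe × σm = 0.9% + 0.6707 × 21.5% = 15.3201%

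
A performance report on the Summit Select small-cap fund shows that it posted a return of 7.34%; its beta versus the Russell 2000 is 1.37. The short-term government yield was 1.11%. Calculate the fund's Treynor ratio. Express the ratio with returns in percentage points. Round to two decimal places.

4.55

Treynor = (Rp − Rf) / β = (7.34% − 1.11%) / 1.37 = 6.23 / 1.37 = 4.5474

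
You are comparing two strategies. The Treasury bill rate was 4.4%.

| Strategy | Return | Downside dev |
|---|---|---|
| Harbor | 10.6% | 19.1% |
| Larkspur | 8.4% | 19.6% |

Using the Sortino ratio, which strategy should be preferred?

Harbor: Sortino ratio = (10.6% − 4.4%) / 19.1% = 0.325
Larkspur: Sortino ratio = (8.4% − 4.4%) / 19.6% = 0.204
Highest: Harbor (0.325).

Harbor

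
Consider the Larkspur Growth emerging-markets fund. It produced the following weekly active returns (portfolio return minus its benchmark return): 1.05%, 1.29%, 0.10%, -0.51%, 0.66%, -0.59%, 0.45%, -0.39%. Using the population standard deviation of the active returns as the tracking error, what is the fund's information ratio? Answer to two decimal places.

r̄ = (1.05 + 1.29 + 0.1 − 0.51 + 0.66 − 0.59 + 0.45 − 0.39) / 8 = 2.060 / 8 = 0.2575%
Σ(r − r̄)² = (1.05 − 0.2575)² + (1.29 − 0.2575)² + … = 3.6446
σ = √[3.6446 / 8] = 0.6750%
IR = r̄ / tracking error = 0.2575 / 0.6750 = 0.3815

0.38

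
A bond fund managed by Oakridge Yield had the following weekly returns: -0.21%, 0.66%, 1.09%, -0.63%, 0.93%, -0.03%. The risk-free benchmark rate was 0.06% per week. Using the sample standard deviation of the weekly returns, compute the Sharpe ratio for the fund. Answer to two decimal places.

0.35

μ = (-0.21 + 0.66 + 1.09 − 0.63 + 0.93 − 0.03) / 6 = 1.810 / 6 = 0.3017%
Σ(r − μ)² = (-0.21 − 0.3017)² + (0.66 − 0.3017)² + (1.09 − 0.3017)² + … = 2.3845
sample σ = √(2.3845 / 5) = √0.4769 = 0.6906%
Sharpe = (μ − rf) / σ = (0.3017 − 0.06) / 0.6906 = 0.2417 / 0.6906 = 0.3500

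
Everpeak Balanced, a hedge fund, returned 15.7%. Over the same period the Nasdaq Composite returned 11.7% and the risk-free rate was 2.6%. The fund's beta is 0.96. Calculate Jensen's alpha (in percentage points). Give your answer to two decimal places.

4.36

CAPM expected return = Rf + β(Rm − Rf) = 2.6% + 0.96 × (11.7% − 2.6%) = 2.6 + 0.96 × 9.10 = 11.3360%
Jensen's α = Rp − E[R] = 15.7% − 11.3360% = 4.3640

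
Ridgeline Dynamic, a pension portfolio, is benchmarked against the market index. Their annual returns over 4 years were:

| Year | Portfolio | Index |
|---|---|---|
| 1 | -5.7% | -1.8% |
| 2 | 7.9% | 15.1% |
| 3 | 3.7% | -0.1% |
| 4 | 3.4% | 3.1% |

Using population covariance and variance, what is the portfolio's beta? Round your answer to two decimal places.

r̄p = 2.3250%,  r̄m = 4.0750%
Cov = Σ(rp − r̄p)(rm − r̄m) / 4 = 25.4556
Var(rm) = Σ(rm − r̄m)² / 4 = 43.6119
β = Cov / Var = 25.4556 / 43.6119 = 0.5837

0.58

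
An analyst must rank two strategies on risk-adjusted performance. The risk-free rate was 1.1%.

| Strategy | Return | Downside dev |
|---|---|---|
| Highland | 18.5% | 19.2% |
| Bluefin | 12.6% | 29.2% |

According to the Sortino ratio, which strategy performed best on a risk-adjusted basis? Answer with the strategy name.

Highland: Sortino ratio = (18.5% − 1.1%) / 19.2% = 0.906
Bluefin: Sortino ratio = (12.6% − 1.1%) / 29.2% = 0.394
Highest: Highland (0.906).

Highland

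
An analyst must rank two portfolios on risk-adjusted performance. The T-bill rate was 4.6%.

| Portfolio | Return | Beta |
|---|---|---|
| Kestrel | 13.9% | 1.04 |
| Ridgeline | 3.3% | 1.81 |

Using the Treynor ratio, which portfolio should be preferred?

Kestrel: Treynor = (13.9% − 4.6%) / 1.04 = 8.942
Ridgeline: Treynor = (3.3% − 4.6%) / 1.81 = -0.718
Highest: Kestrel (8.942).

Kestrel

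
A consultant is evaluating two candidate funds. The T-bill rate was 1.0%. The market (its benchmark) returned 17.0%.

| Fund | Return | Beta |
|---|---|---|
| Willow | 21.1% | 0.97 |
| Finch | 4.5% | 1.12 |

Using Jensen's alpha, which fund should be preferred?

Willow

Willow: α = 21.1% − [1.0% + 0.97 × (17.0% − 1.0%)] = 4.580
Finch: α = 4.5% − [1.0% + 1.12 × (17.0% − 1.0%)] = -14.420
Highest: Willow (4.580).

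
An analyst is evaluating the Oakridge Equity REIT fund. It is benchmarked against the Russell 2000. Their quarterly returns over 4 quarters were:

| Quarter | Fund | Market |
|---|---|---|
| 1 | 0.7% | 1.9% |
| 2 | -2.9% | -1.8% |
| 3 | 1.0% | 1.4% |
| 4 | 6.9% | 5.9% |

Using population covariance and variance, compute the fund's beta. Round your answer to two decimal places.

r̄p = 1.4250%,  r̄m = 1.8500%
Cov = Σ(rp − r̄p)(rm − r̄m) / 4 = 9.5288
Var(rm) = Σ(rm − r̄m)² / 4 = 7.4825
β = Cov / Var = 9.5288 / 7.4825 = 1.2735

1.27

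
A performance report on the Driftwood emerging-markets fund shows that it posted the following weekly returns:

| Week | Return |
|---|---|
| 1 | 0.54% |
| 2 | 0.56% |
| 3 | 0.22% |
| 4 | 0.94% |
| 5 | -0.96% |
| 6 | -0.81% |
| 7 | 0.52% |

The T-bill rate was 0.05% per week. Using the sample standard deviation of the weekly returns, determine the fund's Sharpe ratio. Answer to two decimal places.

0.13

r̄ = (0.54 + 0.56 + 0.22 + 0.94 − 0.96 − 0.81 + 0.52) / 7 = 1.010 / 7 = 0.1443%
Σ(r − r̄)² = (0.54 − 0.1443)² + (0.56 − 0.1443)² + (0.22 − 0.1443)² + … = 3.2396
sample σ = √(3.2396 / 6) = √0.5399 = 0.7348%
Sharpe = (r̄ − rf) / σ = (0.1443 − 0.05) / 0.7348 = 0.0943 / 0.7348 = 0.1283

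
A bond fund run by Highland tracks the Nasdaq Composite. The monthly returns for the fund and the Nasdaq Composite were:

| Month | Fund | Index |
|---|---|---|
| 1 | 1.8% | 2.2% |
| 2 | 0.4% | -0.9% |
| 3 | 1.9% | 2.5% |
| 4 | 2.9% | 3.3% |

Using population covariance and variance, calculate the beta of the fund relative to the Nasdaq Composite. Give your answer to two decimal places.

0.54

r̄p = 1.7500%,  r̄m = 1.7750%
Cov = Σ(rp − r̄p)(rm − r̄m) / 4 = 1.3738
Var(rm) = Σ(rm − r̄m)² / 4 = 2.5469
β = Cov / Var = 1.3738 / 2.5469 = 0.5394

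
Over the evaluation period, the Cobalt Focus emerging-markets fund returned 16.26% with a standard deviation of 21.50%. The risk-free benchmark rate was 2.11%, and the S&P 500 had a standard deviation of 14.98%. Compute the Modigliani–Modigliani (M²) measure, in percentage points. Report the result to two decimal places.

11.97

Sharpe = (Rp − Rf) / σp = (16.26% − 2.11%) / 21.50% = 0.6581
M² = Rf + Sharpe × σm = 2.11% + 0.6581 × 14.98% = 11.9683%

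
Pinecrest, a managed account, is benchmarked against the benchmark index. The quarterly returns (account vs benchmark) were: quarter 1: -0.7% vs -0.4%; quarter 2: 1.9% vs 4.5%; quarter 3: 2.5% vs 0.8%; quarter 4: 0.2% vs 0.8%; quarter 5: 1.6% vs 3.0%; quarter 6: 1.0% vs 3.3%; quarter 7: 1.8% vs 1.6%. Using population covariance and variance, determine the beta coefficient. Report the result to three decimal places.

0.330

r̄p = 1.1857%,  r̄m = 1.9429%
Cov = Σ(rp − r̄p)(rm − r̄m) / 7 = 0.8349
Var(rm) = Σ(rm − r̄m)² / 7 = 2.5310
β = Cov / Var = 0.8349 / 2.5310 = 0.3299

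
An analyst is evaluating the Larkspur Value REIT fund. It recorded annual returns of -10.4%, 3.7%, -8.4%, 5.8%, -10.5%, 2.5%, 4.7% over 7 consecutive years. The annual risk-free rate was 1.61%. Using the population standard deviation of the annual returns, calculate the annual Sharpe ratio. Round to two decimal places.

Mean return r̄ = -12.60 / 7 = -1.8000%
Σ(r − r̄)² = (-10.4 − (-1.8000))² + (3.7 − (-1.8000))² + (-8.4 − (-1.8000))² + … = 341.9600
σ = √[341.9600 / 7] = 6.9894%
Sharpe = (r̄ − rf) / σ = (-1.8000 − 1.61) / 6.9894 = -3.4100 / 6.9894 = -0.4879

-0.49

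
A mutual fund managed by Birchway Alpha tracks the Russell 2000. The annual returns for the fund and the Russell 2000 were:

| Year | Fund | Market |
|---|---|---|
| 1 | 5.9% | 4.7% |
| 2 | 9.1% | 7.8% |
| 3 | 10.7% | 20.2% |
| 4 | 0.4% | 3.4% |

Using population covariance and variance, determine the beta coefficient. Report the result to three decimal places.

r̄p = 6.5250%,  r̄m = 9.0250%
Cov = Σ(rp − r̄p)(rm − r̄m) / 4 = 20.1644
Var(rm) = Σ(rm − r̄m)² / 4 = 44.1819
β = Cov / Var = 20.1644 / 44.1819 = 0.4564

0.456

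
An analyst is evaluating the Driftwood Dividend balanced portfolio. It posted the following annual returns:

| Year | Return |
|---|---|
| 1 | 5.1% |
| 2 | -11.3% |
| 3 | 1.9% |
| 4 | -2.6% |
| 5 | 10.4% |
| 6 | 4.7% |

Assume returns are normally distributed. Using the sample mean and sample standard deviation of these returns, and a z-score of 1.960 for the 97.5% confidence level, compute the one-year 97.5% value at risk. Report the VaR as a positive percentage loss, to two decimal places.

13.38

r̄ = (5.1 − 11.3 + 1.9 − 2.6 + 10.4 + 4.7) / 6 = 1.3667%
Sample std dev = √[283.1133 / 5] = 7.5248%
VaR = −(r̄ − z·σ) = −(1.3667 − 1.960 × 7.5248) = −(-13.3819) = 13.3819%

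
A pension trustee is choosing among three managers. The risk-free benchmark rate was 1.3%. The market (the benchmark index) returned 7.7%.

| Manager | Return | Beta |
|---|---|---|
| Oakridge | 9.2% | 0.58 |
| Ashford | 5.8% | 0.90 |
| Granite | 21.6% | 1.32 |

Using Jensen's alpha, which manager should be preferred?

Granite

Oakridge: α = 9.2% − [1.3% + 0.58 × (7.7% − 1.3%)] = 4.188
Ashford: α = 5.8% − [1.3% + 0.90 × (7.7% − 1.3%)] = -1.260
Granite: α = 21.6% − [1.3% + 1.32 × (7.7% − 1.3%)] = 11.852
Highest: Granite (11.852).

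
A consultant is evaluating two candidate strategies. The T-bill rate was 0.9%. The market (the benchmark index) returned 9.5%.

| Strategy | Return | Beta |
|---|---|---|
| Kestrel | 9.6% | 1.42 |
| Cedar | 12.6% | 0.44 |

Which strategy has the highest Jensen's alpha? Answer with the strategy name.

Kestrel: α = 9.6% − [0.9% + 1.42 × (9.5% − 0.9%)] = -3.512
Cedar: α = 12.6% − [0.9% + 0.44 × (9.5% − 0.9%)] = 7.916
Highest: Cedar (7.916).

Cedar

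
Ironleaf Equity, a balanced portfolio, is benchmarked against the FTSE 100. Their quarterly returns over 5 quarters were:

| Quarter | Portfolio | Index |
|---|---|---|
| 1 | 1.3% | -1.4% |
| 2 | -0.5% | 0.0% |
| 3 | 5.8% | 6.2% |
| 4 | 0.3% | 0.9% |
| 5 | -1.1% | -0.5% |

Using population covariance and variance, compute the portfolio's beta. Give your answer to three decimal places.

0.802

r̄p = 1.1600%,  r̄m = 1.0400%
Cov = Σ(rp − r̄p)(rm − r̄m) / 5 = 5.7856
Var(rm) = Σ(rm − r̄m)² / 5 = 7.2104
β = Cov / Var = 5.7856 / 7.2104 = 0.8024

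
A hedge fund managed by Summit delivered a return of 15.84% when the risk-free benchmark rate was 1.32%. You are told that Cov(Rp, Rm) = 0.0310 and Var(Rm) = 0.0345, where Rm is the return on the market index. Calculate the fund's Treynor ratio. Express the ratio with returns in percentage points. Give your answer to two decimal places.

16.16

β = Cov / Var = 0.0310 / 0.0345 = 0.8986
Treynor = (Rp − Rf) / β = (15.84% − 1.32%) / 0.8986 = 14.52 / 0.8986 = 16.1585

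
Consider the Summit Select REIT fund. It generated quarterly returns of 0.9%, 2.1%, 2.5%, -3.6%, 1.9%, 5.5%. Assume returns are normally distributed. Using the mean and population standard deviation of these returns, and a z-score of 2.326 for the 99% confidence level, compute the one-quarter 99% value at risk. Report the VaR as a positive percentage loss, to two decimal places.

μ = (0.9 + 2.1 + 2.5 − 3.6 + 1.9 + 5.5) / 6 = 9.30 / 6 = 1.5500%
Σ(r − μ)² = (0.9 − 1.5500)² + (2.1 − 1.5500)² + … = 43.8750
population σ = √(43.8750 / 6) = √7.3125 = 2.7042%
VaR = −(μ − z·σ) = −(1.5500 − 2.326 × 2.7042) = −(-4.7400) = 4.7400%

4.74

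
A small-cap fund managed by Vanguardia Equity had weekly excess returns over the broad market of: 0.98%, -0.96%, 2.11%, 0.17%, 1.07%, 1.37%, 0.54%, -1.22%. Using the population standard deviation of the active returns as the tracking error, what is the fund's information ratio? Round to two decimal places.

r̄ = (0.98 − 0.96 + 2.11 + 0.17 + 1.07 + 1.37 + 0.54 − 1.22) / 8 = 0.5075%
Population σ = √[Σ(r − r̄)² / 8] = √[9.1044 / 8] = √1.1381 = 1.0668%
IR = r̄ / tracking error = 0.5075 / 1.0668 = 0.4757

0.48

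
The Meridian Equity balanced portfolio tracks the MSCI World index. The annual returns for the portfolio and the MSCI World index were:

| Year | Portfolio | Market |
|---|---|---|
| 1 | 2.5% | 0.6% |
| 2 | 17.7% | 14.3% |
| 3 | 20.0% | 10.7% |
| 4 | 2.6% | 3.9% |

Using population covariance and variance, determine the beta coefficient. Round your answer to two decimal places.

r̄p = 10.7000%,  r̄m = 7.3750%
Cov = Σ(rp − r̄p)(rm − r̄m) / 4 = 40.7750
Var(rm) = Σ(rm − r̄m)² / 4 = 29.2469
β = Cov / Var = 40.7750 / 29.2469 = 1.3942

1.39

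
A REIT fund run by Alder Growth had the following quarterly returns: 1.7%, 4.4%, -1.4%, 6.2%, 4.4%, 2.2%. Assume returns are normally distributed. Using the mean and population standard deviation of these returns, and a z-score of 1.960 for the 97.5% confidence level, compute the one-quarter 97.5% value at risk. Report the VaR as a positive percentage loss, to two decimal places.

μ = (1.7 + 4.4 − 1.4 + 6.2 + 4.4 + 2.2) / 6 = 2.9167%
Population σ = √[Σ(r − μ)² / 6] = √[35.8083 / 6] = √5.9681 = 2.4430%
VaR = −(μ − z·σ) = −(2.9167 − 1.960 × 2.4430) = −(-1.8716) = 1.8716%

1.87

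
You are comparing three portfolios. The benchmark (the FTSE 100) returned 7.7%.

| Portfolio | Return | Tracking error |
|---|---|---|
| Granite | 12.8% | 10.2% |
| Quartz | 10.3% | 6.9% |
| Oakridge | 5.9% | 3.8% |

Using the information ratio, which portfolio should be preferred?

Granite: IR = (12.8% − 7.7%) / 10.2% = 0.500
Quartz: IR = (10.3% − 7.7%) / 6.9% = 0.377
Oakridge: IR = (5.9% − 7.7%) / 3.8% = -0.474
Highest: Granite (0.500).

Granite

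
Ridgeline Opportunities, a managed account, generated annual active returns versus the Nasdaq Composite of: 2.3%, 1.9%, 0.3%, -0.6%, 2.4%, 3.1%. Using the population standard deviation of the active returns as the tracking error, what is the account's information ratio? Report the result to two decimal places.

1.21

r̄ = (2.3 + 1.9 + 0.3 − 0.6 + 2.4 + 3.1) / 6 = 1.5667%
Σ(r − r̄)² = (2.3 − 1.5667)² + (1.9 − 1.5667)² + (0.3 − 1.5667)² + … = 9.9933
population σ = √(9.9933 / 6) = √1.6656 = 1.2906%
IR = r̄ / tracking error = 1.5667 / 1.2906 = 1.2139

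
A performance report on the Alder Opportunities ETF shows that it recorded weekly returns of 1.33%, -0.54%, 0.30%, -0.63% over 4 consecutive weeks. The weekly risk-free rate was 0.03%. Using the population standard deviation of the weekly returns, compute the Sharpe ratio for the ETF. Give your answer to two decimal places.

0.11

r̄ = (1.33 − 0.54 + 0.3 − 0.63) / 4 = 0.1150%
Population std dev = √[2.4945 / 4] = 0.7897%
Sharpe = (r̄ − rf) / σ = (0.1150 − 0.03) / 0.7897 = 0.0850 / 0.7897 = 0.1076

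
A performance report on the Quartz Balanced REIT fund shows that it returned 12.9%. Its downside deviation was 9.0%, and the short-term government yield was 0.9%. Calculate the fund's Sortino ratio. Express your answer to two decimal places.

Sortino = (Rp − Rf) / σd = (12.9% − 0.9%) / 9.0% = 12.00% / 9.0% = 1.3333

1.33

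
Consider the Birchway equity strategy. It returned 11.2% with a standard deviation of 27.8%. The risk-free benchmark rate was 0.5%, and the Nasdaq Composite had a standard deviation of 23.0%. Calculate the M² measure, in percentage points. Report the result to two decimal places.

Sharpe = (Rp − Rf) / σp = (11.2% − 0.5%) / 27.8% = 0.3849
M² = Rf + Sharpe × σm = 0.5% + 0.3849 × 23.0% = 9.3527%

9.35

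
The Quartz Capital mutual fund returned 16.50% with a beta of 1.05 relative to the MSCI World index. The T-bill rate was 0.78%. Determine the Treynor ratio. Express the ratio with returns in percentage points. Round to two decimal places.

Treynor = (Rp − Rf) / β = (16.50% − 0.78%) / 1.05 = 15.72 / 1.05 = 14.9714

14.97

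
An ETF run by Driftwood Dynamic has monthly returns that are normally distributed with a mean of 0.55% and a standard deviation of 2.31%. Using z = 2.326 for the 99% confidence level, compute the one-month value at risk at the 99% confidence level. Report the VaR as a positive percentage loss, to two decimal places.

4.82

VaR (as % loss) = −(μ − z·σ) = −(0.55% − 2.326 × 2.31%) = −(-4.82306%) = 4.82306%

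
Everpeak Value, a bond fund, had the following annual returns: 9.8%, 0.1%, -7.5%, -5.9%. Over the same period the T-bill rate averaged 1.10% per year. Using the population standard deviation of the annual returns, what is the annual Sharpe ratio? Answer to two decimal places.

-0.29

μ = (9.8 + 0.1 − 7.5 − 5.9) / 4 = -3.50 / 4 = -0.8750%
Population σ = √[Σ(r − μ)² / 4] = √[184.0475 / 4] = √46.0119 = 6.7832%
Sharpe = (μ − rf) / σ = (-0.8750 − 1.1) / 6.7832 = -1.9750 / 6.7832 = -0.2912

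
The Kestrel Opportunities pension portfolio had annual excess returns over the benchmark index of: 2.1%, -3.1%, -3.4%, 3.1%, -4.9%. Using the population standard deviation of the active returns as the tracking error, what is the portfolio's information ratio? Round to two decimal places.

μ = (2.1 − 3.1 − 3.4 + 3.1 − 4.9) / 5 = -6.20 / 5 = -1.2400%
Population std dev = √[51.5120 / 5] = 3.2097%
IR = μ / tracking error = -1.2400 / 3.2097 = -0.3863

-0.39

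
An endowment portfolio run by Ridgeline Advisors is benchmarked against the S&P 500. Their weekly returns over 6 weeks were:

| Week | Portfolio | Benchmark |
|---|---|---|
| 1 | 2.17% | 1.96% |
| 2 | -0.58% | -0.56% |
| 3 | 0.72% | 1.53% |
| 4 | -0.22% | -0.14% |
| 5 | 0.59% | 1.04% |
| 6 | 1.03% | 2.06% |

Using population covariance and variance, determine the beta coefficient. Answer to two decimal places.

r̄p = 0.6183%,  r̄m = 0.9817%
Cov = Σ(rp − r̄p)(rm − r̄m) / 6 = 0.8006
Var(rm) = Σ(rm − r̄m)² / 6 = 1.0098
β = Cov / Var = 0.8006 / 1.0098 = 0.7928

0.79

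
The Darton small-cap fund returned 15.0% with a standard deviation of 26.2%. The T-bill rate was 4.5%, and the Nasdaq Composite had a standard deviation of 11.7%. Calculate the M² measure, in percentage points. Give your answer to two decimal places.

Sharpe = (Rp − Rf) / σp = (15.0% − 4.5%) / 26.2% = 0.4008
M² = Rf + Sharpe × σm = 4.5% + 0.4008 × 11.7% = 9.1894%

9.19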